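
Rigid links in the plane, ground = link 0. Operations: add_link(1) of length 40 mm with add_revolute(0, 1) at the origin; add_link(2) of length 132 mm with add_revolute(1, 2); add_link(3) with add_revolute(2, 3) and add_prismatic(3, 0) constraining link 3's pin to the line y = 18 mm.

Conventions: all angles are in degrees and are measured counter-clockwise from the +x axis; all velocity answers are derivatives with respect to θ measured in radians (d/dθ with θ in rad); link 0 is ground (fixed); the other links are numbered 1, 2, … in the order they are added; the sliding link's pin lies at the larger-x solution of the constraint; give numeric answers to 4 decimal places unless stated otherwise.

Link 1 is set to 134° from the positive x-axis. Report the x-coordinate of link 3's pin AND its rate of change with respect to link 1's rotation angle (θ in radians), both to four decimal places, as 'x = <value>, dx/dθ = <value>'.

geometry: r = 40 mm, L = 132 mm, e = 18 mm
crank pin P = (r cos θ, r sin θ) = (-27.786335, 28.773592)
h = r sin θ − e = 28.773592 − 18 = 10.773592
x = r cos θ + √(L² − h²) = -27.786335 + 131.559605 = 103.773270
dx/dθ = −r sin θ − h·r cos θ/√(L² − h²) (θ in radians; h = 10.773592) = -26.498132

x = 103.7733, dx/dθ = -26.4981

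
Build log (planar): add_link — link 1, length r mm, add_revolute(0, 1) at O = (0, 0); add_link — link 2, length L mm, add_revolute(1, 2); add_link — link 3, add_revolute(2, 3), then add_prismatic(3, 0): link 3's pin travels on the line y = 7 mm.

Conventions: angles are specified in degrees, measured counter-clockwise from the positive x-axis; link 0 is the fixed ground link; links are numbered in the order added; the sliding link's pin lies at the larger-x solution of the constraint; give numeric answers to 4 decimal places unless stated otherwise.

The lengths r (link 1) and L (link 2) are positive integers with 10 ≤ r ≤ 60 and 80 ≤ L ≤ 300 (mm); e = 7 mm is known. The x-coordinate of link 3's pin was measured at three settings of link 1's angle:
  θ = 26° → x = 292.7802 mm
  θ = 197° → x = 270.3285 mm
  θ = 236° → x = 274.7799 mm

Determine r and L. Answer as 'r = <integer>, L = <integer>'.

constraint per measurement: (x − r cos θ)² + (r sin θ − e)² = L²
subtracting the θ₁ and θ₂ equations cancels the r² and L² terms:
r = (x₁² − x₂²) / (2[(x₁cos θ₁ + e sin θ₁) − (x₂cos θ₂ + e sin θ₂)]) = 12.0000 → r = 12
L² = (x₁ − r cos θ₁)² + (r sin θ₁ − e)² = 79524.0207 → L = 282.0000 → L = 282
check at θ₃=236°: x = 274.7799 (printed 274.7799) ✓

r = 12, L = 282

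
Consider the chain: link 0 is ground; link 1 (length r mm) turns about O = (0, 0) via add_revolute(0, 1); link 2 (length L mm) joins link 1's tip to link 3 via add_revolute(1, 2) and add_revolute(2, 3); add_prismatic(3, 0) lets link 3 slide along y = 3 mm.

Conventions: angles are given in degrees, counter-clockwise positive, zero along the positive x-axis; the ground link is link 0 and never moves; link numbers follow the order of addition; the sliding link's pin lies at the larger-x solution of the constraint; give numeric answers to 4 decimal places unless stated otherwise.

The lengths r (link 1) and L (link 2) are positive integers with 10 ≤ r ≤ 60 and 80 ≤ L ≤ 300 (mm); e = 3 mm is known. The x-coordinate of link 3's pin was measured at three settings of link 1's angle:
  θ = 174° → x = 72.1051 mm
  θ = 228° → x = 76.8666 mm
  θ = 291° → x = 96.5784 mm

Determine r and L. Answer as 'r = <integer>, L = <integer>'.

constraint per measurement: (x − r cos θ)² + (r sin θ − e)² = L²
subtracting the θ₁ and θ₂ equations cancels the r² and L² terms:
r = (x₁² − x₂²) / (2[(x₁cos θ₁ + e sin θ₁) − (x₂cos θ₂ + e sin θ₂)]) = 19.9999 → r = 20
L² = (x₁ − r cos θ₁)² + (r sin θ₁ − e)² = 8464.0061 → L = 92.0000 → L = 92
check at θ₃=291°: x = 96.5784 (printed 96.5784) ✓

r = 20, L = 92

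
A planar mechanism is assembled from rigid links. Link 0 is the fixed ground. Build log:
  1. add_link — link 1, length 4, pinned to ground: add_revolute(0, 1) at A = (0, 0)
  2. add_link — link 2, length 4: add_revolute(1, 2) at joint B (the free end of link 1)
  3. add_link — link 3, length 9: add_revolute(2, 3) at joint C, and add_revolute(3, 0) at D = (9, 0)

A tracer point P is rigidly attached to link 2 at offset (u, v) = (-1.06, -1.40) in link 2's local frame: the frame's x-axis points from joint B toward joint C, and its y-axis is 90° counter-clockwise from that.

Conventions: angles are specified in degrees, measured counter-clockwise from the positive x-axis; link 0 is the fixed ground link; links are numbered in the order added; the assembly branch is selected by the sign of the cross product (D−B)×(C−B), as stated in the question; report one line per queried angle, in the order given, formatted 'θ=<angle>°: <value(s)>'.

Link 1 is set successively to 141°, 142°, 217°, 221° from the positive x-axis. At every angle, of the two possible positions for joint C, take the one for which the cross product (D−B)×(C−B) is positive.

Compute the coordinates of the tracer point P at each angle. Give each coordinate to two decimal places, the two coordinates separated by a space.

A=(0,0), D=(9.00,0)
θ=141°: B = A + 4.00·(cos141°, sin141°) = (-3.1086, 2.5173)
θ=141°: |BD| = 12.3675
θ=141°: circle(B,4.00) ∩ circle(D,9.00): a=3.5559, h=1.8319
θ=141°:   candidates: C₊=(0.7457,3.5870) cross=22.656; C₋=(-0.0000,-0.0000) cross=-22.656
θ=141°:   branch + wants cross > 0 → take C=(0.7457,3.5870) (cross=22.656)
θ=141°: ex = (C−B)/|BC| = (0.9636,0.2674); ey = (-0.2674,0.9636)
θ=141°: P = B + -1.06·ex + -1.40·ey = (-3.7556,0.8848)
θ=142°: B = A + 4.00·(cos142°, sin142°) = (-3.1520, 2.4626)
θ=142°: |BD| = 12.3991
θ=142°: circle(B,4.00) ∩ circle(D,9.00): a=3.5784, h=1.7875
θ=142°:   candidates: C₊=(0.7101,3.5039) cross=22.164; C₋=(0.0000,0.0000) cross=-22.164
θ=142°:   branch + wants cross > 0 → take C=(0.7101,3.5039) (cross=22.164)
θ=142°: ex = (C−B)/|BC| = (0.9655,0.2603); ey = (-0.2603,0.9655)
θ=142°: P = B + -1.06·ex + -1.40·ey = (-3.8111,0.8350)
θ=217°: B = A + 4.00·(cos217°, sin217°) = (-3.1945, -2.4073)
θ=217°: |BD| = 12.4299
θ=217°: circle(B,4.00) ∩ circle(D,9.00): a=3.6003, h=1.7430
θ=217°:   candidates: C₊=(0.0000,-0.0000) cross=21.665; C₋=(0.6751,-3.4200) cross=-21.665
θ=217°:   branch + wants cross > 0 → take C=(0.0000,-0.0000) (cross=21.665)
θ=217°: ex = (C−B)/|BC| = (0.7986,0.6018); ey = (-0.6018,0.7986)
θ=217°: P = B + -1.06·ex + -1.40·ey = (-3.1986,-4.1633)
θ=221°: B = A + 4.00·(cos221°, sin221°) = (-3.0188, -2.6242)
θ=221°: |BD| = 12.3020
θ=221°: circle(B,4.00) ∩ circle(D,9.00): a=3.5091, h=1.9199
θ=221°:   candidates: C₊=(0.0000,0.0000) cross=23.618; C₋=(0.8191,-3.7513) cross=-23.618
θ=221°:   branch + wants cross > 0 → take C=(0.0000,0.0000) (cross=23.618)
θ=221°: ex = (C−B)/|BC| = (0.7547,0.6561); ey = (-0.6561,0.7547)
θ=221°: P = B + -1.06·ex + -1.40·ey = (-2.9003,-4.3763)

θ=141°: -3.76 0.88
θ=142°: -3.81 0.83
θ=217°: -3.20 -4.16
θ=221°: -2.90 -4.38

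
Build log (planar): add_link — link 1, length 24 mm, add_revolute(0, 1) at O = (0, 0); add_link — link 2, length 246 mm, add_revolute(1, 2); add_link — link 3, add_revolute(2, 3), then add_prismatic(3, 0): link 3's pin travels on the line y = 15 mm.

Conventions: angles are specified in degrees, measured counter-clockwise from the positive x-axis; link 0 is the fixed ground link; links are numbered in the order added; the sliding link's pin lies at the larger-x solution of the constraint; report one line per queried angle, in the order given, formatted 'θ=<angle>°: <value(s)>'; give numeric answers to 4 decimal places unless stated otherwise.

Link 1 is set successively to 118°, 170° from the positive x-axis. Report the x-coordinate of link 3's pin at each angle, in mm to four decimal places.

geometry: r = 24 mm, L = 246 mm, e = 15 mm
θ=118°: crank pin P = (r cos θ, r sin θ) = (-11.267318, 21.190742)
θ=118°: h = r sin θ − e = 21.190742 − 15 = 6.190742
θ=118°: x = r cos θ + √(L² − h²) = -11.267318 + 245.922091 = 234.654773
θ=170°: crank pin P = (r cos θ, r sin θ) = (-23.635386, 4.167556)
θ=170°: h = r sin θ − e = 4.167556 − 15 = -10.832444
θ=170°: x = r cos θ + √(L² − h²) = -23.635386 + 245.761385 = 222.125999

θ=118°: 234.6548
θ=170°: 222.1260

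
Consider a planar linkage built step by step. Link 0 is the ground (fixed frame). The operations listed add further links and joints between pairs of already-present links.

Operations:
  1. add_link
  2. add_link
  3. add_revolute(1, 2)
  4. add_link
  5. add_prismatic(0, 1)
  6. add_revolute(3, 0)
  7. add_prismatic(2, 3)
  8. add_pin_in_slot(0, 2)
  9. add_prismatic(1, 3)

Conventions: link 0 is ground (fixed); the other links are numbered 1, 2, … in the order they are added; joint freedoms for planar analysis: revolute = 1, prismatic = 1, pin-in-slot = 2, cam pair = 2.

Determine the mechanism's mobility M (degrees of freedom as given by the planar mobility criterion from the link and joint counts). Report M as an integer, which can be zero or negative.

ground; <1,0,0>
#1 <2,0,0>
#2 <3,0,0>
R:1↔2 J1 <3,1,0>
#3 <4,1,0>
P:0↔1 J1 <4,2,0>
R:3↔0 J1 <4,3,0>
P:2↔3 J1 <4,4,0>
PS:0↔2 J2 <4,4,1>
P:1↔3 J1 <4,5,1>
3×3 − 2×5 − 1×1 = -2

M = -2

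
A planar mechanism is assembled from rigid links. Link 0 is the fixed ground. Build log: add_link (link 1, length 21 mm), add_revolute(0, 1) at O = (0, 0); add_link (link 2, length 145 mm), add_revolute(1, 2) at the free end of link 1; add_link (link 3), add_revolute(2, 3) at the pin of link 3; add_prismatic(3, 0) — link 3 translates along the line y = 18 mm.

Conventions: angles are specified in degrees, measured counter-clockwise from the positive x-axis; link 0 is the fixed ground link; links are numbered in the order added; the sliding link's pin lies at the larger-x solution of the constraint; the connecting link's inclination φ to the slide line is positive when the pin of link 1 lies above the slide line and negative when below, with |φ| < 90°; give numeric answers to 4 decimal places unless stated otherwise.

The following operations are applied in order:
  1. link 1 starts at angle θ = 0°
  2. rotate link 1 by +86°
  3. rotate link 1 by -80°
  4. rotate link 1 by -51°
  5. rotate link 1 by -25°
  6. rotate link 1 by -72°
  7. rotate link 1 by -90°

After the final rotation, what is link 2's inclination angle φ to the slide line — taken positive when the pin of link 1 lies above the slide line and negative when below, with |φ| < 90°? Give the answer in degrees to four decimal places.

geometry: r = 21 mm, L = 145 mm, e = 18 mm; θ starts at 0°
rotate link 1 by +86°: θ ← 0° +86° = 86°
rotate link 1 by -80°: θ ← 86° -80° = 6°
rotate link 1 by -51°: θ ← 6° -51° = -45°
rotate link 1 by -25°: θ ← -45° -25° = -70°
rotate link 1 by -72°: θ ← -70° -72° = -142°
rotate link 1 by -90°: θ ← -142° -90° = -232°
h = r sin θ − e = 16.548226 − 18 = -1.451774
sin φ = h / L = -1.451774 / 145 = -0.01001224
φ = arcsin(-0.01001224) = -0.573668°

-0.5737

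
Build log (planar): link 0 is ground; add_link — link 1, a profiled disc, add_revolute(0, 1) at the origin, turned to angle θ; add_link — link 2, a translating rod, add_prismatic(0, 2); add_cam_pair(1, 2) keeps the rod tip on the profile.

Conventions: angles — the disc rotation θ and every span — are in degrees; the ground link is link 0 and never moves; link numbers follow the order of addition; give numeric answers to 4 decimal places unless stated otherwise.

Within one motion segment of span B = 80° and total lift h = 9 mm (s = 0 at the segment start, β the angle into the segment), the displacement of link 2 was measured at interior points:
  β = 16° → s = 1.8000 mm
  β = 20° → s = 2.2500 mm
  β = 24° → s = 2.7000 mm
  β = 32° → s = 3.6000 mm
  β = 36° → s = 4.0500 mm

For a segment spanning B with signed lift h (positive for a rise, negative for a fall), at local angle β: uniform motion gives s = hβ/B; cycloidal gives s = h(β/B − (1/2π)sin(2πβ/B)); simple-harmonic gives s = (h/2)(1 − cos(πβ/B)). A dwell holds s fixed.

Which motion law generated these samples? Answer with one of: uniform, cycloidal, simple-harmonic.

candidates at β/B = r: uniform s = h·r (linear in β); cycloidal s = h·(r − sin(2πr)/(2π)); simple-harmonic s = (h/2)(1 − cos(πr))
β=16°: printed 1.8000 | uniform 1.8000, cycloidal 0.4377, simple-harmonic 0.8594
β=20°: printed 2.2500 | uniform 2.2500, cycloidal 0.8176, simple-harmonic 1.3180
β=24°: printed 2.7000 | uniform 2.7000, cycloidal 1.3377, simple-harmonic 1.8550
β=32°: printed 3.6000 | uniform 3.6000, cycloidal 2.7581, simple-harmonic 3.1094
β=36°: printed 4.0500 | uniform 4.0500, cycloidal 3.6074, simple-harmonic 3.7960
only one law matches every sample → uniform

uniform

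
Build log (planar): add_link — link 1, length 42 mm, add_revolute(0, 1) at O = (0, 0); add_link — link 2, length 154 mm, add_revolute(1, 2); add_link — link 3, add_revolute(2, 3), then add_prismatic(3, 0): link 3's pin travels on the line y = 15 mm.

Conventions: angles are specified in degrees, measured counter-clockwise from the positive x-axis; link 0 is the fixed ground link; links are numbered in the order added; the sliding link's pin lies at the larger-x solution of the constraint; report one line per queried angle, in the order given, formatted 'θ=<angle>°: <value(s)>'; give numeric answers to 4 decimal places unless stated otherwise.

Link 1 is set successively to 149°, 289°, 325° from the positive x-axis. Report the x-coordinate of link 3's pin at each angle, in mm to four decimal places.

geometry: r = 42 mm, L = 154 mm, e = 15 mm
θ=149°: crank pin P = (r cos θ, r sin θ) = (-36.001027, 21.631599)
θ=149°: h = r sin θ − e = 21.631599 − 15 = 6.631599
θ=149°: x = r cos θ + √(L² − h²) = -36.001027 + 153.857148 = 117.856121
θ=289°: crank pin P = (r cos θ, r sin θ) = (13.673862, -39.711780)
θ=289°: h = r sin θ − e = -39.711780 − 15 = -54.711780
θ=289°: x = r cos θ + √(L² − h²) = 13.673862 + 143.953538 = 157.627401
θ=325°: crank pin P = (r cos θ, r sin θ) = (34.404386, -24.090210)
θ=325°: h = r sin θ − e = -24.090210 − 15 = -39.090210
θ=325°: x = r cos θ + √(L² − h²) = 34.404386 + 148.956220 = 183.360606

θ=149°: 117.8561
θ=289°: 157.6274
θ=325°: 183.3606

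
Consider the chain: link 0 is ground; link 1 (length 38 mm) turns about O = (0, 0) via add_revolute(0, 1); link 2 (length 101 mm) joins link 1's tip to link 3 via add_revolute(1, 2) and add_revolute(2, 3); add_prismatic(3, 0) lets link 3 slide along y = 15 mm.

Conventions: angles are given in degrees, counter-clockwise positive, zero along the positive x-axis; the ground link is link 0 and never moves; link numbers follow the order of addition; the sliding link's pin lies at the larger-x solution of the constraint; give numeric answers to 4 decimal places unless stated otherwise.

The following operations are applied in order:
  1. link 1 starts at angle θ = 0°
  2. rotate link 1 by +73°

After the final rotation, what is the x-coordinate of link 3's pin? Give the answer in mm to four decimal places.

geometry: r = 38 mm, L = 101 mm, e = 15 mm; θ starts at 0°
rotate link 1 by +73°: θ ← 0° +73° = 73°
crank pin P = (r cos θ, r sin θ) = (11.110125, 36.339581)
h = r sin θ − e = 36.339581 − 15 = 21.339581
x = r cos θ + √(L² − h²) = 11.110125 + 98.719918 = 109.830043

109.8300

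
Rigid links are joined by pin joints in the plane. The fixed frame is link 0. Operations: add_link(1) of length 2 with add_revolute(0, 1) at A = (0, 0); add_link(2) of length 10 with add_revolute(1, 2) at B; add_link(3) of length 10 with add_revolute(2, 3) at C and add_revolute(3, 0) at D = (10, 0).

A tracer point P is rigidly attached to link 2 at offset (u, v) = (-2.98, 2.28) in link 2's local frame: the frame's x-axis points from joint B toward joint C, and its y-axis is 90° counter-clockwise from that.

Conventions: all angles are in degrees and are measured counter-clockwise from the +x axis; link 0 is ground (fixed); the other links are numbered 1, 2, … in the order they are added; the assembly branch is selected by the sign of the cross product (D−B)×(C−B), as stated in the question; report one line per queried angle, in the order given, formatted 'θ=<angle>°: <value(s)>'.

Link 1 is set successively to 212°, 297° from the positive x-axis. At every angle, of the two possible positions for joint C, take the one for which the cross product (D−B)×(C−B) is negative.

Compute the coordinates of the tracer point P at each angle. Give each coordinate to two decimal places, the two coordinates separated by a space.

A=(0,0), D=(10.00,0)
θ=212°: B = A + 2.00·(cos212°, sin212°) = (-1.6961, -1.0598)
θ=212°: |BD| = 11.7440
θ=212°: circle(B,10.00) ∩ circle(D,10.00): a=5.8720, h=8.0944
θ=212°:   candidates: C₊=(3.4215,7.5315) cross=95.061; C₋=(4.8824,-8.5913) cross=-95.061
θ=212°:   branch - wants cross < 0 → take C=(4.8824,-8.5913) (cross=-95.061)
θ=212°: ex = (C−B)/|BC| = (0.6579,-0.7531); ey = (0.7531,0.6579)
θ=212°: P = B + -2.98·ex + 2.28·ey = (-1.9393,2.6844)
θ=297°: B = A + 2.00·(cos297°, sin297°) = (0.9080, -1.7820)
θ=297°: |BD| = 9.2650
θ=297°: circle(B,10.00) ∩ circle(D,10.00): a=4.6325, h=8.8623
θ=297°:   candidates: C₊=(3.7494,7.8058) cross=82.109; C₋=(7.1585,-9.5878) cross=-82.109
θ=297°:   branch - wants cross < 0 → take C=(7.1585,-9.5878) (cross=-82.109)
θ=297°: ex = (C−B)/|BC| = (0.6251,-0.7806); ey = (0.7806,0.6251)
θ=297°: P = B + -2.98·ex + 2.28·ey = (0.8250,1.9692)

θ=212°: -1.94 2.68
θ=297°: 0.83 1.97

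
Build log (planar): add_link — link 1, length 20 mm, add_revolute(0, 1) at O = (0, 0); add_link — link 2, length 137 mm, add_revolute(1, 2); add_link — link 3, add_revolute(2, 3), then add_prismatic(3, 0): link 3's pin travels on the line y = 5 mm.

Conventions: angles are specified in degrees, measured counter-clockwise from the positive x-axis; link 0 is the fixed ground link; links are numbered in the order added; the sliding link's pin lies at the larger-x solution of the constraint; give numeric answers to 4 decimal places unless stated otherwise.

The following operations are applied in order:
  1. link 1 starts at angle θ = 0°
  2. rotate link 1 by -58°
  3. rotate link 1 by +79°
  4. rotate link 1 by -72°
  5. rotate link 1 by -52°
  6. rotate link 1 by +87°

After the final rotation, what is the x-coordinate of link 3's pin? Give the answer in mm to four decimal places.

geometry: r = 20 mm, L = 137 mm, e = 5 mm; θ starts at 0°
rotate link 1 by -58°: θ ← 0° -58° = -58°
rotate link 1 by +79°: θ ← -58° +79° = 21°
rotate link 1 by -72°: θ ← 21° -72° = -51°
rotate link 1 by -52°: θ ← -51° -52° = -103°
rotate link 1 by +87°: θ ← -103° +87° = -16°
crank pin P = (r cos θ, r sin θ) = (19.225234, -5.512747)
h = r sin θ − e = -5.512747 − 5 = -10.512747
x = r cos θ + √(L² − h²) = 19.225234 + 136.596055 = 155.821289

155.8213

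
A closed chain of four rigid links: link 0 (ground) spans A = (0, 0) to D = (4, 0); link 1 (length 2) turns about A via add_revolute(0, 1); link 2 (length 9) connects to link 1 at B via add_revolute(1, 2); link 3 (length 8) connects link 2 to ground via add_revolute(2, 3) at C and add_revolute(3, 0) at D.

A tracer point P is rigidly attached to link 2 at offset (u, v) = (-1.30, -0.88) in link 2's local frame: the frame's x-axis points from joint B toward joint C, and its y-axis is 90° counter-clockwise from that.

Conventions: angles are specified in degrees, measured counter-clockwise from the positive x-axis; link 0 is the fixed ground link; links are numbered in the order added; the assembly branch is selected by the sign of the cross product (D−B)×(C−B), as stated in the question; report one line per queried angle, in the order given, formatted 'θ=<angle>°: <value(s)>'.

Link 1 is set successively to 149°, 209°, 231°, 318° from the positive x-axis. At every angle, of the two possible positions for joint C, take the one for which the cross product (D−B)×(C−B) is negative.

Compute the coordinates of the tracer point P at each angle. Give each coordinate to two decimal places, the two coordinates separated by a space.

A=(0,0), D=(4.00,0)
θ=149°: B = A + 2.00·(cos149°, sin149°) = (-1.7143, 1.0301)
θ=149°: |BD| = 5.8064
θ=149°: circle(B,9.00) ∩ circle(D,8.00): a=4.3671, h=7.8695
θ=149°:   candidates: C₊=(3.9796,8.0000) cross=45.693; C₋=(1.1874,-7.4893) cross=-45.693
θ=149°:   branch - wants cross < 0 → take C=(1.1874,-7.4893) (cross=-45.693)
θ=149°: ex = (C−B)/|BC| = (0.3224,-0.9466); ey = (0.9466,0.3224)
θ=149°: P = B + -1.30·ex + -0.88·ey = (-2.9665,1.9769)
θ=209°: B = A + 2.00·(cos209°, sin209°) = (-1.7492, -0.9696)
θ=209°: |BD| = 5.8304
θ=209°: circle(B,9.00) ∩ circle(D,8.00): a=4.3731, h=7.8661
θ=209°:   candidates: C₊=(1.2548,7.5142) cross=45.863; C₋=(3.8711,-7.9990) cross=-45.863
θ=209°:   branch - wants cross < 0 → take C=(3.8711,-7.9990) (cross=-45.863)
θ=209°: ex = (C−B)/|BC| = (0.6245,-0.7810); ey = (0.7810,0.6245)
θ=209°: P = B + -1.30·ex + -0.88·ey = (-3.2484,-0.5038)
θ=231°: B = A + 2.00·(cos231°, sin231°) = (-1.2586, -1.5543)
θ=231°: |BD| = 5.4835
θ=231°: circle(B,9.00) ∩ circle(D,8.00): a=4.2919, h=7.9107
θ=231°:   candidates: C₊=(0.6149,7.2485) cross=43.379; C₋=(5.0995,-7.9241) cross=-43.379
θ=231°:   branch - wants cross < 0 → take C=(5.0995,-7.9241) (cross=-43.379)
θ=231°: ex = (C−B)/|BC| = (0.7065,-0.7078); ey = (0.7078,0.7065)
θ=231°: P = B + -1.30·ex + -0.88·ey = (-2.7999,-1.2559)
θ=318°: B = A + 2.00·(cos318°, sin318°) = (1.4863, -1.3383)
θ=318°: |BD| = 2.8478
θ=318°: circle(B,9.00) ∩ circle(D,8.00): a=4.4087, h=7.8462
θ=318°:   candidates: C₊=(1.6906,7.6594) cross=22.344; C₋=(9.0651,-6.1923) cross=-22.344
θ=318°:   branch - wants cross < 0 → take C=(9.0651,-6.1923) (cross=-22.344)
θ=318°: ex = (C−B)/|BC| = (0.8421,-0.5393); ey = (0.5393,0.8421)
θ=318°: P = B + -1.30·ex + -0.88·ey = (-0.0830,-1.3782)

θ=149°: -2.97 1.98
θ=209°: -3.25 -0.50
θ=231°: -2.80 -1.26
θ=318°: -0.08 -1.38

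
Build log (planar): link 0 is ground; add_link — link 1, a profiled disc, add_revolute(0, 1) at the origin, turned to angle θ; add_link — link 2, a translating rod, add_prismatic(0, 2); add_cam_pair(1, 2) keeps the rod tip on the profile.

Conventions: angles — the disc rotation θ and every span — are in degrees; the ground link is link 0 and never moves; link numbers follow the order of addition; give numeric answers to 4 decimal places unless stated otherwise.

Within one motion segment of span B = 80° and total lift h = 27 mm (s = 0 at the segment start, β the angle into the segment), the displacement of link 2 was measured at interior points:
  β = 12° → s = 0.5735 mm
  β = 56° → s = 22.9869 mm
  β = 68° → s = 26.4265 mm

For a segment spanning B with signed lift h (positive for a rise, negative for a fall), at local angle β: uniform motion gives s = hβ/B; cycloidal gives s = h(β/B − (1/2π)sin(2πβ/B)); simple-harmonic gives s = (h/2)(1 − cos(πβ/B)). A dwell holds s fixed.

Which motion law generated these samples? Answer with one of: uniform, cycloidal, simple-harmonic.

candidates at β/B = r: uniform s = h·r (linear in β); cycloidal s = h·(r − sin(2πr)/(2π)); simple-harmonic s = (h/2)(1 − cos(πr))
β=12°: printed 0.5735 | uniform 4.0500, cycloidal 0.5735, simple-harmonic 1.4714
β=56°: printed 22.9869 | uniform 18.9000, cycloidal 22.9869, simple-harmonic 21.4351
β=68°: printed 26.4265 | uniform 22.9500, cycloidal 26.4265, simple-harmonic 25.5286
only one law matches every sample → cycloidal

cycloidal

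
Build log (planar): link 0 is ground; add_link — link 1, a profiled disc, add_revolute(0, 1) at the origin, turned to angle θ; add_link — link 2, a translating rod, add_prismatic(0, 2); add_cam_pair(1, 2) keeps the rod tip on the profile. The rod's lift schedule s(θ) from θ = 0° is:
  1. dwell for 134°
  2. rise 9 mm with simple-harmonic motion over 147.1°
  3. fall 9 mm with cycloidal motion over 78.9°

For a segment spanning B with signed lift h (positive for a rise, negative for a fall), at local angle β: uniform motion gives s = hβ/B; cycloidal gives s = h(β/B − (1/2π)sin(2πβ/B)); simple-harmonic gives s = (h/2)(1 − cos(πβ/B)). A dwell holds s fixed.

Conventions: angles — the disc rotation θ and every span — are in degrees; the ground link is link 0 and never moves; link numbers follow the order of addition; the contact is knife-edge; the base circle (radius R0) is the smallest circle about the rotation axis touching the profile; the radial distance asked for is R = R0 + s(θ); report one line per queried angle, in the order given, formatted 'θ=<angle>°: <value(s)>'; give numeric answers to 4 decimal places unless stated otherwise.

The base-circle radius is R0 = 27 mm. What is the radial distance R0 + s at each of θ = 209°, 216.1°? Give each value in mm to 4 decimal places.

seg 1 [0°–134°] dwell: s stays 0.0000
seg 2 [134°–281.1°] simple-harmonic, h=9: θ=209° here. β=75, B=147.1. 9/2·(1 − cos(π·0.5099)) = 4.6393 → s = 4.6393
seg 2 [134°–281.1°] simple-harmonic, h=9: θ=216.1° here. β=82.1, B=147.1. 9/2·(1 − cos(π·0.5581)) = 5.3171 → s = 5.3171
θ=209°: R = R0 + s = 27 + 4.6393 = 31.6393
θ=216.1°: R = R0 + s = 27 + 5.3171 = 32.3171

θ=209°: 31.6393
θ=216.1°: 32.3171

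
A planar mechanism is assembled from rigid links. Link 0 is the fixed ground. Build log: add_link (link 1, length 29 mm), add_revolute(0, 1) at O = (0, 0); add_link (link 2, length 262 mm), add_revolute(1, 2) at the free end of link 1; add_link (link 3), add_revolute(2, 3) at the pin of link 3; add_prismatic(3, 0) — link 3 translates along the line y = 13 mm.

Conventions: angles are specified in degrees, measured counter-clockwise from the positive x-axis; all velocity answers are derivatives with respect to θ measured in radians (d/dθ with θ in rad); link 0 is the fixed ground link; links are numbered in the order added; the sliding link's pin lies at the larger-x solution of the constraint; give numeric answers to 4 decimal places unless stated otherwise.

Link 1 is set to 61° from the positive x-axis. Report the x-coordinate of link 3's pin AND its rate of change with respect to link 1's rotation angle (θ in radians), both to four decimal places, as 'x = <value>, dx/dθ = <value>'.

geometry: r = 29 mm, L = 262 mm, e = 13 mm
crank pin P = (r cos θ, r sin θ) = (14.059479, 25.363972)
h = r sin θ − e = 25.363972 − 13 = 12.363972
x = r cos θ + √(L² − h²) = 14.059479 + 261.708105 = 275.767584
dx/dθ = −r sin θ − h·r cos θ/√(L² − h²) (θ in radians; h = 12.363972) = -26.028189

x = 275.7676, dx/dθ = -26.0282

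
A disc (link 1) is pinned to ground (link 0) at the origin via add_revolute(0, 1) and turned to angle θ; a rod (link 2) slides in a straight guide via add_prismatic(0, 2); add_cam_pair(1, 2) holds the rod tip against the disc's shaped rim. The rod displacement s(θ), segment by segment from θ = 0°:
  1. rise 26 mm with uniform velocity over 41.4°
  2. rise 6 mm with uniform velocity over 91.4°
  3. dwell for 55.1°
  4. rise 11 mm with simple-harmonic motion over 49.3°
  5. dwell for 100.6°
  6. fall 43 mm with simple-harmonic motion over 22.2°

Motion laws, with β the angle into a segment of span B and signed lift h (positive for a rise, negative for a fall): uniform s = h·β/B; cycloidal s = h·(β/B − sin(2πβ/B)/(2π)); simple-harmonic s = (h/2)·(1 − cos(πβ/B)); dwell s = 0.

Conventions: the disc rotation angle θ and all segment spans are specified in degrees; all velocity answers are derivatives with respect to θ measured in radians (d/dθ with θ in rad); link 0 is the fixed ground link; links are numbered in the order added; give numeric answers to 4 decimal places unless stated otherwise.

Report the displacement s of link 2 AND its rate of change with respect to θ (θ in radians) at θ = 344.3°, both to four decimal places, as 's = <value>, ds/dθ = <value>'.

segment 1 (0° to 41.4°, uniform, h = 26) is passed completely: s = 0.0000 + (26) = 26.0000
segment 2 (41.4° to 132.8°, uniform, h = 6) is passed completely: s = 26.0000 + (6) = 32.0000
segment 3 (132.8° to 187.9°, dwell): s unchanged at 32.0000
segment 4 (187.9° to 237.2°, simple-harmonic, h = 11) is passed completely: s = 32.0000 + (11) = 43.0000
segment 5 (237.2° to 337.8°, dwell): s unchanged at 43.0000
θ = 344.3° falls in segment 6 (337.8° to 360°, simple-harmonic, h = -43): β = 344.3 − 337.8 = 6.5°, B = 22.2°; Δs = -43/2·(1 − cos(π·0.2928)) = -8.4721; s = 43.0000 − 8.4721 = 34.5279
velocity in seg [337.8°–360°] (simple-harmonic), θ in radians: β = 6.5° = 0.1134 rad, B = 22.2° = 0.3875 rad; ds/dθ = (πh/(2B)) sin(πβ/B) = (π·(-43)/(2·0.3875)) sin(π·0.2928) = -138.675360 mm/rad

s = 34.5279, ds/dθ = -138.6754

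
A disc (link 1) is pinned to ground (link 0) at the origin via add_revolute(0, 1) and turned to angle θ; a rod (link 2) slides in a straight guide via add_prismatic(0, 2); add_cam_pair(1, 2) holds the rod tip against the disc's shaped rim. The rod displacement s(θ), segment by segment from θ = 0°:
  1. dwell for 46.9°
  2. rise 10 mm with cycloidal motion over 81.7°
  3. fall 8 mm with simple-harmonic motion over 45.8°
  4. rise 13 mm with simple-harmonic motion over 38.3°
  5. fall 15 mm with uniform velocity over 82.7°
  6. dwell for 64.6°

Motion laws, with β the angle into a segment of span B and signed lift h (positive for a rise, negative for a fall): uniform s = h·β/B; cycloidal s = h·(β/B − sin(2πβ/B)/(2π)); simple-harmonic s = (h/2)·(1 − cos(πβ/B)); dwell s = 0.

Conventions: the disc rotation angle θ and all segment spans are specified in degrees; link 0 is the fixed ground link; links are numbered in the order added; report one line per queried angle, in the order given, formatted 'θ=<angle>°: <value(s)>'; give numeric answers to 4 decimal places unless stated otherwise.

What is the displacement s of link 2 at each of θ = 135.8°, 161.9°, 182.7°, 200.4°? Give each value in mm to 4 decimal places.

segment 1 (0° to 46.9°, dwell): s unchanged at 0.0000
segment 2 (46.9° to 128.6°, cycloidal, h = 10) is passed completely: s = 0.0000 + (10) = 10.0000
θ = 135.8° falls in segment 3 (128.6° to 174.4°, simple-harmonic, h = -8): β = 135.8 − 128.6 = 7.2°, B = 45.8°; Δs = -8/2·(1 − cos(π·0.1572)) = -0.4780; s = 10.0000 − 0.4780 = 9.5220
θ = 161.9° falls in segment 3 (128.6° to 174.4°, simple-harmonic, h = -8): β = 161.9 − 128.6 = 33.3°, B = 45.8°; Δs = -8/2·(1 − cos(π·0.7271)) = -6.6176; s = 10.0000 − 6.6176 = 3.3824
segment 3 (128.6° to 174.4°, simple-harmonic, h = -8) is passed completely: s = 10.0000 + (-8) = 2.0000
θ = 182.7° falls in segment 4 (174.4° to 212.7°, simple-harmonic, h = 13): β = 182.7 − 174.4 = 8.3°, B = 38.3°; Δs = 13/2·(1 − cos(π·0.2167)) = 1.4491; s = 2.0000 + 1.4491 = 3.4491
θ = 200.4° falls in segment 4 (174.4° to 212.7°, simple-harmonic, h = 13): β = 200.4 − 174.4 = 26°, B = 38.3°; Δs = 13/2·(1 − cos(π·0.6789)) = 9.9630; s = 2.0000 + 9.9630 = 11.9630

θ=135.8°: 9.5220
θ=161.9°: 3.3824
θ=182.7°: 3.4491
θ=200.4°: 11.9630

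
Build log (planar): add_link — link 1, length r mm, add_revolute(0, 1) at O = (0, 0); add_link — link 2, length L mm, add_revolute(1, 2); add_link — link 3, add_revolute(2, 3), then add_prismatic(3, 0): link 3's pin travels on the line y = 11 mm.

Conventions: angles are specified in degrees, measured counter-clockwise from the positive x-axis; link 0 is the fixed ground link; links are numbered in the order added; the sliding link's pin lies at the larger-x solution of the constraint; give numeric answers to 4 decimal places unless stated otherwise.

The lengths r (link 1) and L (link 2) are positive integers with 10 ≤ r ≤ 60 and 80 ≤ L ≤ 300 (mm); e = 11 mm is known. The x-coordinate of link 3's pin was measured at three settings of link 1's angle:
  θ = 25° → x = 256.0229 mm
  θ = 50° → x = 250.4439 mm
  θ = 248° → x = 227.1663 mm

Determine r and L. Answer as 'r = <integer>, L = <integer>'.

constraint per measurement: (x − r cos θ)² + (r sin θ − e)² = L²
subtracting the θ₁ and θ₂ equations cancels the r² and L² terms:
r = (x₁² − x₂²) / (2[(x₁cos θ₁ + e sin θ₁) − (x₂cos θ₂ + e sin θ₂)]) = 21.0000 → r = 21
L² = (x₁ − r cos θ₁)² + (r sin θ₁ − e)² = 56168.9827 → L = 237.0000 → L = 237
check at θ₃=248°: x = 227.1663 (printed 227.1663) ✓

r = 21, L = 237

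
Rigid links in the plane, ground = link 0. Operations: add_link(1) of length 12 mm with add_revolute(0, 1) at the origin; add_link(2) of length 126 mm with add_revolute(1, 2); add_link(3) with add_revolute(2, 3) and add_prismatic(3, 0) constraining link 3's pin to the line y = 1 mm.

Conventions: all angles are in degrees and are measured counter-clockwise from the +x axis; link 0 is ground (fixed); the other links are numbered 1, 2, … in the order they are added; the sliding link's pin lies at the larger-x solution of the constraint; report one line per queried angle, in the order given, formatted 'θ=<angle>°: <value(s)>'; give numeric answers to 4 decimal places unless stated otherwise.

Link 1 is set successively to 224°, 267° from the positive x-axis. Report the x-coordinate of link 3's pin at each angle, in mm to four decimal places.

geometry: r = 12 mm, L = 126 mm, e = 1 mm
θ=224°: crank pin P = (r cos θ, r sin θ) = (-8.632078, -8.335900)
θ=224°: h = r sin θ − e = -8.335900 − 1 = -9.335900
θ=224°: x = r cos θ + √(L² − h²) = -8.632078 + 125.653655 = 117.021577
θ=267°: crank pin P = (r cos θ, r sin θ) = (-0.628031, -11.983554)
θ=267°: h = r sin θ − e = -11.983554 − 1 = -12.983554
θ=267°: x = r cos θ + √(L² − h²) = -0.628031 + 125.329276 = 124.701244

θ=224°: 117.0216
θ=267°: 124.7012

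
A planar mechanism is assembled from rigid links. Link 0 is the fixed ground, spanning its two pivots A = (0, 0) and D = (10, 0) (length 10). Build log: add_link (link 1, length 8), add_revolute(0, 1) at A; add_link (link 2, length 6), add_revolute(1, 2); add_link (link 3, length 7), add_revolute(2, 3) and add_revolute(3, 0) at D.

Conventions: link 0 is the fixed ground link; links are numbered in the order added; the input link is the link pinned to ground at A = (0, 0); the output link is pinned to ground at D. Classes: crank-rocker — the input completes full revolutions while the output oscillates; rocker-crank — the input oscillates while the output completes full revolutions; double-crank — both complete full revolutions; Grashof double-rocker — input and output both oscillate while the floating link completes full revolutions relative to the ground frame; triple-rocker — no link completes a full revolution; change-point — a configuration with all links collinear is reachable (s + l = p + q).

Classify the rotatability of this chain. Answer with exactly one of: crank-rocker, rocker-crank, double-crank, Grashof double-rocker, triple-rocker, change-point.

lengths: ground=10, input=8, coupler=6, output=7
sorted: s=6 (shortest), l=10 (longest), p+q=15
s + l = 16 vs p + q = 15
s + l > p + q → non-Grashof → no link fully rotates → triple-rocker

triple-rocker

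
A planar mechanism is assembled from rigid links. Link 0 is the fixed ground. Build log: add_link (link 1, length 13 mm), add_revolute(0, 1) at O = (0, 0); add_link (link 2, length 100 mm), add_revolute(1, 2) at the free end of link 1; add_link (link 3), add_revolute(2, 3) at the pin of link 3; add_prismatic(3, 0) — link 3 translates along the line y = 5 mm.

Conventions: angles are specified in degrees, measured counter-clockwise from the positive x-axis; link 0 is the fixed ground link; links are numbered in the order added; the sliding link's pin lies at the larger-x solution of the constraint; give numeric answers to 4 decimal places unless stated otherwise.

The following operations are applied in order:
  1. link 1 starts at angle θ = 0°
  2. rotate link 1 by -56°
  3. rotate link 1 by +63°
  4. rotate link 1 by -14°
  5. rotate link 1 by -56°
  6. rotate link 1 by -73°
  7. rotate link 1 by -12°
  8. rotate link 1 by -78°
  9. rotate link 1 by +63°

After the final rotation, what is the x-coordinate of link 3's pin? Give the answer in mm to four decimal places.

geometry: r = 13 mm, L = 100 mm, e = 5 mm; θ starts at 0°
rotate link 1 by -56°: θ ← 0° -56° = -56°
rotate link 1 by +63°: θ ← -56° +63° = 7°
rotate link 1 by -14°: θ ← 7° -14° = -7°
rotate link 1 by -56°: θ ← -7° -56° = -63°
rotate link 1 by -73°: θ ← -63° -73° = -136°
rotate link 1 by -12°: θ ← -136° -12° = -148°
rotate link 1 by -78°: θ ← -148° -78° = -226°
rotate link 1 by +63°: θ ← -226° +63° = -163°
crank pin P = (r cos θ, r sin θ) = (-12.431962, -3.800832)
h = r sin θ − e = -3.800832 − 5 = -8.800832
x = r cos θ + √(L² − h²) = -12.431962 + 99.611974 = 87.180012

87.1800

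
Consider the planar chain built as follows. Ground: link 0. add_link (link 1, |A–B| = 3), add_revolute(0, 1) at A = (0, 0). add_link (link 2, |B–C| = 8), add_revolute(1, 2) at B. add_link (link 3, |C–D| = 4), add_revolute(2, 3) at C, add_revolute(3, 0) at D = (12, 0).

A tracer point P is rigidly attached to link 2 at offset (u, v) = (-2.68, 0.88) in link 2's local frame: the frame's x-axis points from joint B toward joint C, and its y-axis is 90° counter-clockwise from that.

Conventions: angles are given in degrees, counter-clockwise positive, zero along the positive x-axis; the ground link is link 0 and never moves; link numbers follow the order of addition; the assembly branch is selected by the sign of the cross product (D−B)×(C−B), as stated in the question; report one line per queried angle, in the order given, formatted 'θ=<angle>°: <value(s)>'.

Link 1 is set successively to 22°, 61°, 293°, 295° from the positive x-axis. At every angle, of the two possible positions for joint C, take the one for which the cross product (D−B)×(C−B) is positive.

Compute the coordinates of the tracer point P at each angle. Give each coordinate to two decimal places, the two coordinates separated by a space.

A=(0,0), D=(12.00,0)
θ=22°: B = A + 3.00·(cos22°, sin22°) = (2.7816, 1.1238)
θ=22°: |BD| = 9.2867
θ=22°: circle(B,8.00) ∩ circle(D,4.00): a=7.2277, h=3.4294
θ=22°:   candidates: C₊=(10.3711,3.6533) cross=31.847; C₋=(9.5411,-3.1550) cross=-31.847
θ=22°:   branch + wants cross > 0 → take C=(10.3711,3.6533) (cross=31.847)
θ=22°: ex = (C−B)/|BC| = (0.9487,0.3162); ey = (-0.3162,0.9487)
θ=22°: P = B + -2.68·ex + 0.88·ey = (-0.0392,1.1113)
θ=61°: B = A + 3.00·(cos61°, sin61°) = (1.4544, 2.6239)
θ=61°: |BD| = 10.8671
θ=61°: circle(B,8.00) ∩ circle(D,4.00): a=7.6420, h=2.3662
θ=61°:   candidates: C₊=(9.4417,3.0749) cross=25.714; C₋=(8.2990,-1.5175) cross=-25.714
θ=61°:   branch + wants cross > 0 → take C=(9.4417,3.0749) (cross=25.714)
θ=61°: ex = (C−B)/|BC| = (0.9984,0.0564); ey = (-0.0564,0.9984)
θ=61°: P = B + -2.68·ex + 0.88·ey = (-1.2709,3.3514)
θ=293°: B = A + 3.00·(cos293°, sin293°) = (1.1722, -2.7615)
θ=293°: |BD| = 11.1744
θ=293°: circle(B,8.00) ∩ circle(D,4.00): a=7.7350, h=2.0421
θ=293°:   candidates: C₊=(8.1626,1.1288) cross=22.820; C₋=(9.1719,-2.8288) cross=-22.820
θ=293°:   branch + wants cross > 0 → take C=(8.1626,1.1288) (cross=22.820)
θ=293°: ex = (C−B)/|BC| = (0.8738,0.4863); ey = (-0.4863,0.8738)
θ=293°: P = B + -2.68·ex + 0.88·ey = (-1.5975,-3.2958)
θ=295°: B = A + 3.00·(cos295°, sin295°) = (1.2679, -2.7189)
θ=295°: |BD| = 11.0712
θ=295°: circle(B,8.00) ∩ circle(D,4.00): a=7.7034, h=2.1582
θ=295°:   candidates: C₊=(8.2053,1.2650) cross=23.894; C₋=(9.2653,-2.9192) cross=-23.894
θ=295°:   branch + wants cross > 0 → take C=(8.2053,1.2650) (cross=23.894)
θ=295°: ex = (C−B)/|BC| = (0.8672,0.4980); ey = (-0.4980,0.8672)
θ=295°: P = B + -2.68·ex + 0.88·ey = (-1.4944,-3.2904)

θ=22°: -0.04 1.11
θ=61°: -1.27 3.35
θ=293°: -1.60 -3.30
θ=295°: -1.49 -3.29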